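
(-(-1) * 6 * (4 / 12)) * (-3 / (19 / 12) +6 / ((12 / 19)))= 289 / 19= 15.21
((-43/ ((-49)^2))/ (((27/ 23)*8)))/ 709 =-989/ 367698744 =-0.00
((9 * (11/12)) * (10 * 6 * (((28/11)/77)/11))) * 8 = 1440/121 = 11.90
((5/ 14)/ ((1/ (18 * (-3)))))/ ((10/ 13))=-351/ 14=-25.07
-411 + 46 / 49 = -20093 / 49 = -410.06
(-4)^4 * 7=1792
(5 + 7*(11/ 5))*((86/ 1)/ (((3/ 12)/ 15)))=105264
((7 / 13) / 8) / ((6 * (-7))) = -1 / 624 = -0.00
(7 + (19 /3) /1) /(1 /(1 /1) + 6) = 40 /21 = 1.90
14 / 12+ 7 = 49 / 6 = 8.17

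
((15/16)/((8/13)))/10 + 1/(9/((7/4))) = 799/2304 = 0.35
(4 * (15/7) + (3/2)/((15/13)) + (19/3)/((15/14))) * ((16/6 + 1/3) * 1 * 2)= 9943/105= 94.70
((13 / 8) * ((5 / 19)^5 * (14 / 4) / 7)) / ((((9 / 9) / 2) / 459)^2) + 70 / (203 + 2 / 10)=271853900425 / 314464573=864.50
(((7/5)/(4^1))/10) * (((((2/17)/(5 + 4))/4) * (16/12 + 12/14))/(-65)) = -23/5967000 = -0.00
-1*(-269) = 269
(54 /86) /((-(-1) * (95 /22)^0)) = 27 /43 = 0.63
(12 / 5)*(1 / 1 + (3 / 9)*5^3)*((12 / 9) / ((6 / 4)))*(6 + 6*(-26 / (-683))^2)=765403136 / 1399467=546.92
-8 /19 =-0.42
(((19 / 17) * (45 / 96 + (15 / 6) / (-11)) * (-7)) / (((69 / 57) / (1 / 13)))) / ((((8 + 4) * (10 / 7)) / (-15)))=88445 / 841984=0.11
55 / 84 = 0.65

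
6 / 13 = 0.46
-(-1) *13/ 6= 13/ 6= 2.17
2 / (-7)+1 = 5 / 7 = 0.71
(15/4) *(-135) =-2025/4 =-506.25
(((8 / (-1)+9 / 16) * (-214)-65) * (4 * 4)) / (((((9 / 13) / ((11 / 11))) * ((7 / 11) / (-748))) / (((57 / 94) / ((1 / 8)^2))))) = -529507739904 / 329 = -1609446017.95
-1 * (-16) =16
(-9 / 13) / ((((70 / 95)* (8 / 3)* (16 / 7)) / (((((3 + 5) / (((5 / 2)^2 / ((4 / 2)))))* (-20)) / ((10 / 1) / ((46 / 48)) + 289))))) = 11799 / 447655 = 0.03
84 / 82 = 42 / 41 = 1.02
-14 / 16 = -7 / 8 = -0.88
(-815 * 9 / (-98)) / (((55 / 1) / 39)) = 57213 / 1078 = 53.07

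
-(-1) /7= 1 /7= 0.14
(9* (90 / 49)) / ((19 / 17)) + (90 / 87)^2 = 12418470 / 782971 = 15.86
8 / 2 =4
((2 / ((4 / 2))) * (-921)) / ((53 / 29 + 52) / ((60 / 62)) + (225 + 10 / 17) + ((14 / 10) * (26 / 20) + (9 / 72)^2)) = -2179454400 / 669799343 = -3.25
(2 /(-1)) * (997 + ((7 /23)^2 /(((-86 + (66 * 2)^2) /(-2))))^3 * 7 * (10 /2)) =-192308809317260992040364 /96443735866229187701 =-1994.00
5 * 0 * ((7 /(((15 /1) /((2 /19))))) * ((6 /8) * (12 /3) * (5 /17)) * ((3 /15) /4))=0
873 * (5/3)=1455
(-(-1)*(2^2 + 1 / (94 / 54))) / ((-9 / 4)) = -860 / 423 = -2.03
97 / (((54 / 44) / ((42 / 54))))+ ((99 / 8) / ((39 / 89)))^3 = 6173079660011 / 273341952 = 22583.73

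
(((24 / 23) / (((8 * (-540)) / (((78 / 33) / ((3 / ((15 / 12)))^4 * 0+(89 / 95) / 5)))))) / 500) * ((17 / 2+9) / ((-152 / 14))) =637 / 64848960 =0.00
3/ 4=0.75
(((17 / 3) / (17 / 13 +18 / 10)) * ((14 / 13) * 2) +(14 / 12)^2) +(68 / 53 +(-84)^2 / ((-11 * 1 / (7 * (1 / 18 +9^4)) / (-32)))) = 1998389102584571 / 2119788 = 942730642.21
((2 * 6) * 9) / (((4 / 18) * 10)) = 243 / 5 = 48.60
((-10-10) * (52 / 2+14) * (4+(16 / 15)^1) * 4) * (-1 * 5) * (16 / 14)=1945600 / 21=92647.62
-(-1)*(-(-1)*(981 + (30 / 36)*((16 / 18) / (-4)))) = 26482 / 27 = 980.81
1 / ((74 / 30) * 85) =3 / 629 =0.00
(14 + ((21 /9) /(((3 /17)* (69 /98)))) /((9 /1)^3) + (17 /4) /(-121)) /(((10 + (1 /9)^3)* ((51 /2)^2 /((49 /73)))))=150209722411 /104022498555063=0.00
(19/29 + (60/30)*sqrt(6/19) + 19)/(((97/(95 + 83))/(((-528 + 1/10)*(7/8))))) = -187462569/11252- 3288817*sqrt(114)/36860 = -17613.04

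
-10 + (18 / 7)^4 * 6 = 605846 / 2401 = 252.33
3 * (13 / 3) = 13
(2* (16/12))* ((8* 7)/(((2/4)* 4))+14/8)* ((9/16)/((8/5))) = 1785/64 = 27.89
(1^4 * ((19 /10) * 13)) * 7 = 1729 /10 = 172.90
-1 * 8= -8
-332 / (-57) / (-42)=-166 / 1197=-0.14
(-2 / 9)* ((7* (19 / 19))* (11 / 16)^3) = -9317 / 18432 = -0.51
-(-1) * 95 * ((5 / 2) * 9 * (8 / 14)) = 8550 / 7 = 1221.43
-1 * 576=-576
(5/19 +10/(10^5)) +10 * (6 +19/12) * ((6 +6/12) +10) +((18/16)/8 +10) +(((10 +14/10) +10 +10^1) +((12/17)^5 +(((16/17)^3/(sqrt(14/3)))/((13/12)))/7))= 24576 * sqrt(42)/3129581 +1395512333644007/1079091320000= 1293.28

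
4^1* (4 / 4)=4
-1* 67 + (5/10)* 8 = -63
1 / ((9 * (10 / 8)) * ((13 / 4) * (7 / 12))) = 64 / 1365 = 0.05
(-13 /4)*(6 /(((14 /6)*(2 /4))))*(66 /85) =-7722 /595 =-12.98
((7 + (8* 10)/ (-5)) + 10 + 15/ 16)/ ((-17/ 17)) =-31/ 16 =-1.94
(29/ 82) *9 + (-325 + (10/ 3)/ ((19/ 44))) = -1468093/ 4674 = -314.10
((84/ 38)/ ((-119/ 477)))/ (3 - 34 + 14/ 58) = 41499/ 144058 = 0.29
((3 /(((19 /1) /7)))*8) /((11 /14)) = 2352 /209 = 11.25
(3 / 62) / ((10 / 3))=9 / 620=0.01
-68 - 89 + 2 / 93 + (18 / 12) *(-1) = -29477 / 186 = -158.48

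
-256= -256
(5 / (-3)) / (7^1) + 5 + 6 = 226 / 21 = 10.76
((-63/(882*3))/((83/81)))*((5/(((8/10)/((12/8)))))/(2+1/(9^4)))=-13286025/121991408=-0.11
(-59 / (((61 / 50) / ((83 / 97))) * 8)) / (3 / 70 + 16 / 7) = -2.22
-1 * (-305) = 305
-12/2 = -6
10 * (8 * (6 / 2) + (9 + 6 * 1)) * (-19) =-7410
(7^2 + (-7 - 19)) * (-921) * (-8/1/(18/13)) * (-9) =-1101516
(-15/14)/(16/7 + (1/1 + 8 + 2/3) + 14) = -9/218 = -0.04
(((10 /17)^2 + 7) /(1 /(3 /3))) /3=2123 /867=2.45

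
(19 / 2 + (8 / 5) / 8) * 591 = 57327 / 10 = 5732.70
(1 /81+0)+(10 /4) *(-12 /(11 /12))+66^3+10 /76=9732936361 /33858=287463.42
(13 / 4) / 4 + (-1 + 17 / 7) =251 / 112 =2.24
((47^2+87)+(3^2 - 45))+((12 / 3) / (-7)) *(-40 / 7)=110900 / 49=2263.27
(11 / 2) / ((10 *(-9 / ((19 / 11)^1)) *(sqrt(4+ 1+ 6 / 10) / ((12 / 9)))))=-19 *sqrt(35) / 1890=-0.06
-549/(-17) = 549/17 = 32.29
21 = 21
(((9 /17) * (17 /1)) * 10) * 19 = 1710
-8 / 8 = -1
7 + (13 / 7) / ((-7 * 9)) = 6.97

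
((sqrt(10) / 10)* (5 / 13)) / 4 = sqrt(10) / 104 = 0.03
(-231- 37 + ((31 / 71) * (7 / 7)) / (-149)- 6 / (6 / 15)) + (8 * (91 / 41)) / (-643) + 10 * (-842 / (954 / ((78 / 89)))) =-1147545019797676 / 3946631498727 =-290.77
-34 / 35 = -0.97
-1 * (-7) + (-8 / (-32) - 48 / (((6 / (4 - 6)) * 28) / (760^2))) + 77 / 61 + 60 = 563854619 / 1708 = 330125.66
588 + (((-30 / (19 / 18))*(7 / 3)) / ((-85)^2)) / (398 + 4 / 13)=13931874474 / 23693665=588.00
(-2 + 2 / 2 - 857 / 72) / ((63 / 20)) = -4645 / 1134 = -4.10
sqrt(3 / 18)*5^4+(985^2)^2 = 625*sqrt(6) / 6+941336550625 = 941336550880.16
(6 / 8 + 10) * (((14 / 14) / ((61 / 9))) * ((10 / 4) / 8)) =1935 / 3904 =0.50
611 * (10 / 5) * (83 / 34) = 50713 / 17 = 2983.12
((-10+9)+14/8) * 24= 18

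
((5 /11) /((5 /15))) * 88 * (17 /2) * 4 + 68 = 4148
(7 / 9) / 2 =7 / 18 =0.39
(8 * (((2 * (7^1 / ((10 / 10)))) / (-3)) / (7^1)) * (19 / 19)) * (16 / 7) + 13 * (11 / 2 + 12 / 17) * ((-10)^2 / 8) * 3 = 4302817 / 1428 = 3013.18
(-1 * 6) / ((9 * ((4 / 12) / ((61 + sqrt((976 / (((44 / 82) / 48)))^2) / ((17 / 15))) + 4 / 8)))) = -28834521 / 187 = -154195.30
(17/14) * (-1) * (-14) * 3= 51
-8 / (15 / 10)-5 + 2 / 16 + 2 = -197 / 24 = -8.21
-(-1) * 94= 94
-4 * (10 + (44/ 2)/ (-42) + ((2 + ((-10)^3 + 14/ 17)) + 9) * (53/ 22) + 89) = 35847710/ 3927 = 9128.52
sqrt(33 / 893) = sqrt(29469) / 893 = 0.19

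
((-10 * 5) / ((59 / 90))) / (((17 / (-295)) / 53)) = 1192500 / 17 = 70147.06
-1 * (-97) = 97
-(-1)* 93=93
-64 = -64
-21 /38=-0.55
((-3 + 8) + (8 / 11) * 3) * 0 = 0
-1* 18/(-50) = 9/25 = 0.36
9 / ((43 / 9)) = 81 / 43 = 1.88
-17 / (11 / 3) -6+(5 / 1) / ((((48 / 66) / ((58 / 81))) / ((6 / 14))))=-70907 / 8316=-8.53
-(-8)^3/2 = 256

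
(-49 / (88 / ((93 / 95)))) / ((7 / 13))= -8463 / 8360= -1.01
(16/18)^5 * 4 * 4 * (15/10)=13.32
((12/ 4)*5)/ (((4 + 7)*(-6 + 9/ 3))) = -5/ 11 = -0.45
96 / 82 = 48 / 41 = 1.17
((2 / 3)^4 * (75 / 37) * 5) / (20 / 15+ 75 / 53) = 106000 / 145521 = 0.73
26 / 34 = 13 / 17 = 0.76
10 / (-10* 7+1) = -10 / 69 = -0.14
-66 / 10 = -33 / 5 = -6.60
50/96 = 25/48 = 0.52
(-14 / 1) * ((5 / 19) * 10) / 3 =-700 / 57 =-12.28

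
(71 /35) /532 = 71 /18620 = 0.00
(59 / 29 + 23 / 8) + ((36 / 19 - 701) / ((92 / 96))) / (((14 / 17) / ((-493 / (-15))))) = -103292014739 / 3548440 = -29109.13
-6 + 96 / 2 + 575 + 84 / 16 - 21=2405 / 4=601.25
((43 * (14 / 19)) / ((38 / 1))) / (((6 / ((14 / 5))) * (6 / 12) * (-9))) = -4214 / 48735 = -0.09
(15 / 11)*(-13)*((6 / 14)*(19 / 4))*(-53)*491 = 289245645 / 308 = 939109.24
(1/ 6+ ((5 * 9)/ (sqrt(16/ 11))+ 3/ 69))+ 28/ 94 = 3295/ 6486+ 45 * sqrt(11)/ 4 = 37.82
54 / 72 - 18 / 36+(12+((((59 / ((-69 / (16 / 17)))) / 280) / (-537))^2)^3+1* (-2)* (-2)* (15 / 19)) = 134461808463569269885904132343873311651265301699 / 8726812504894333485336220374154018866670687500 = 15.41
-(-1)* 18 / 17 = 18 / 17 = 1.06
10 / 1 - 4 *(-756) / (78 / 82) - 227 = 38507 / 13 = 2962.08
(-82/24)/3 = -41/36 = -1.14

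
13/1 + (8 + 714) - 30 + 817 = 1522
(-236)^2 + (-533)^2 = 339785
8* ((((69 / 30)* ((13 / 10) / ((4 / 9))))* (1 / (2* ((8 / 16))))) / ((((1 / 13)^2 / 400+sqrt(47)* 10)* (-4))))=909558 / 21477871999999 -614861208000* sqrt(47) / 21477871999999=-0.20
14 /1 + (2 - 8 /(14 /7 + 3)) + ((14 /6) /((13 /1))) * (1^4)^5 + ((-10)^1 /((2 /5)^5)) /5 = -563887 /3120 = -180.73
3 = 3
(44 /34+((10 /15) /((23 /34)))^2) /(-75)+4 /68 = 6949 /242811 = 0.03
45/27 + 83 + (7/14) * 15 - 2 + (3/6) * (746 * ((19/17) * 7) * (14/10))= 2129563/510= 4175.61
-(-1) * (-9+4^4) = 247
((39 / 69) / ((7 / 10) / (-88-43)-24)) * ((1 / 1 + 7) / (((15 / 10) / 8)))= -167680 / 166911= -1.00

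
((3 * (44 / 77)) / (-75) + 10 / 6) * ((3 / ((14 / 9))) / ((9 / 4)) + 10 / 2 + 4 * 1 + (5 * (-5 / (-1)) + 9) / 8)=68177 / 2940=23.19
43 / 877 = 0.05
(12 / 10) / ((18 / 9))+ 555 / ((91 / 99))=274998 / 455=604.39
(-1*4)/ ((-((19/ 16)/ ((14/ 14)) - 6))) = -64/ 77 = -0.83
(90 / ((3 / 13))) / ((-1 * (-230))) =39 / 23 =1.70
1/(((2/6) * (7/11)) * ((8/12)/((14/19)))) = 99/19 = 5.21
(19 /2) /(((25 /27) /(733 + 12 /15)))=1882197 /250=7528.79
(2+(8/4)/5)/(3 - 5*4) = -12/85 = -0.14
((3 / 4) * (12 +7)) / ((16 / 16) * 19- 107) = -57 / 352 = -0.16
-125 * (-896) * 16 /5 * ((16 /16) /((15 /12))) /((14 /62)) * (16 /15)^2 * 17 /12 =276299776 /135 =2046665.01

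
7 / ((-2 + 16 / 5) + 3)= 5 / 3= 1.67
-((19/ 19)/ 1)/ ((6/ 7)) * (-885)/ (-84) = -295/ 24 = -12.29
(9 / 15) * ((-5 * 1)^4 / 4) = 375 / 4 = 93.75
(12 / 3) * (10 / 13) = 40 / 13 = 3.08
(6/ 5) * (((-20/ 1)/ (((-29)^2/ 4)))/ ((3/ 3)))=-96/ 841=-0.11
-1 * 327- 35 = -362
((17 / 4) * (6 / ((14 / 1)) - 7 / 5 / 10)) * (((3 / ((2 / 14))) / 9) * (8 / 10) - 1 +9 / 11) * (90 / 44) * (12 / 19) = 2147967 / 804650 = 2.67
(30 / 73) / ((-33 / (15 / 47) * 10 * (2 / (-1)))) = 15 / 75482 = 0.00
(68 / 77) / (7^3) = 68 / 26411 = 0.00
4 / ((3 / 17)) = 68 / 3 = 22.67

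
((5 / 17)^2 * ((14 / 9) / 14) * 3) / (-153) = -25 / 132651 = -0.00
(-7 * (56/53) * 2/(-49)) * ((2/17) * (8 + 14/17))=4800/15317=0.31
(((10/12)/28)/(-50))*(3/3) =-1/1680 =-0.00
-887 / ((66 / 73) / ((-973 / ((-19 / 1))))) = -63002723 / 1254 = -50241.41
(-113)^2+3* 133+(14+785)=13967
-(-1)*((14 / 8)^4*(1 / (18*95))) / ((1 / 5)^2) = 0.14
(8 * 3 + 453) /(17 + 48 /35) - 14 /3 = 21.30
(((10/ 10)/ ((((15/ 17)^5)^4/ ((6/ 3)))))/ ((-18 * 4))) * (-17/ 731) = 4064231406647572522401601/ 514749741816329956054687500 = 0.01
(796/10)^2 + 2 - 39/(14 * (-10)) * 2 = 6338.72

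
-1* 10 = -10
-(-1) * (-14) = -14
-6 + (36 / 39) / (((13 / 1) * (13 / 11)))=-13050 / 2197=-5.94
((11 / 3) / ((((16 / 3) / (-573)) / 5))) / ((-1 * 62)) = 31515 / 992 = 31.77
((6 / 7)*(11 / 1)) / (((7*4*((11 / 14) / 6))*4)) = 9 / 14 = 0.64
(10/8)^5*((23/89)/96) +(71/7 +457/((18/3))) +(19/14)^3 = 88.82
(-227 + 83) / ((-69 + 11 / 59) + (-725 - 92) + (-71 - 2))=4248 / 28285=0.15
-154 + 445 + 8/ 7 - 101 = 1338/ 7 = 191.14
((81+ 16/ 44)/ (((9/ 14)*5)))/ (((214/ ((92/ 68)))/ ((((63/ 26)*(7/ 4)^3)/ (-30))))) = -69194419/ 998849280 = -0.07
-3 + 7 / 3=-2 / 3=-0.67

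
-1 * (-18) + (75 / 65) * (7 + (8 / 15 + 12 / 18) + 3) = 402 / 13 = 30.92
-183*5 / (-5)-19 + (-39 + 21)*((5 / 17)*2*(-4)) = 3508 / 17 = 206.35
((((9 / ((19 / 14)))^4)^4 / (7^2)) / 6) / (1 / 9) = 123544637918510766117103043444736 / 288441413567621167681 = 428317960276.35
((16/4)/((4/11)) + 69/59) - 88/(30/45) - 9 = -7601/59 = -128.83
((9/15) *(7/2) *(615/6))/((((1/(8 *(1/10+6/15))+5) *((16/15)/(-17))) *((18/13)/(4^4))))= -362440/3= -120813.33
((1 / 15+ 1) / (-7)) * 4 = -64 / 105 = -0.61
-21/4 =-5.25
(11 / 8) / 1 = 11 / 8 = 1.38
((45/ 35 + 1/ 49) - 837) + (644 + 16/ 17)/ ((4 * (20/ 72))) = -1063103/ 4165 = -255.25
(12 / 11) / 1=12 / 11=1.09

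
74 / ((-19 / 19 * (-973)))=74 / 973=0.08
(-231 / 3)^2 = 5929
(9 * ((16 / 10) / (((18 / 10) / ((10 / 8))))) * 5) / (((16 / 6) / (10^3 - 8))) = 18600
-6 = -6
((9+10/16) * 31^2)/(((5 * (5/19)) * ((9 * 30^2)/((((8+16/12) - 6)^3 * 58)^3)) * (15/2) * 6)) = 2743163506160000/14348907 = 191175781.27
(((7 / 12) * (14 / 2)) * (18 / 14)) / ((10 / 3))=63 / 40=1.58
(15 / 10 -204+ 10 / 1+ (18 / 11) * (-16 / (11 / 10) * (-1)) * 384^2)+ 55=849313285 / 242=3509559.03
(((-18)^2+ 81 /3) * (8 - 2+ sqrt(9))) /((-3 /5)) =-5265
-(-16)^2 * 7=-1792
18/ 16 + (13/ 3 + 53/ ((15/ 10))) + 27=1627/ 24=67.79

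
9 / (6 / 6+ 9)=9 / 10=0.90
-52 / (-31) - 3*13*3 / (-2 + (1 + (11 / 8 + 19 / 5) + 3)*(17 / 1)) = 58396 / 63643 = 0.92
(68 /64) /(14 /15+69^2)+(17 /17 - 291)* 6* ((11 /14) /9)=-3645730805 /24000144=-151.90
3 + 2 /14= 22 /7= 3.14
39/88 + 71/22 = 323/88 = 3.67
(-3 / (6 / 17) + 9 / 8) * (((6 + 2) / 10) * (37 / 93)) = -2.35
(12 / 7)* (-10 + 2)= -96 / 7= -13.71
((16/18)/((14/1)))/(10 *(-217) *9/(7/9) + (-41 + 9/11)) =-11/4357269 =-0.00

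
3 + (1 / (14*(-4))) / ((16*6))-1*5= -10753 / 5376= -2.00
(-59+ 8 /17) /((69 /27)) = -22.90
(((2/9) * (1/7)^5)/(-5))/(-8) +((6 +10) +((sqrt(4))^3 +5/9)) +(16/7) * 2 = 88116701/3025260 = 29.13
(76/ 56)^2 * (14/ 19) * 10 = 95/ 7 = 13.57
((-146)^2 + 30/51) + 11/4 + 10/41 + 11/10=297210309/13940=21320.68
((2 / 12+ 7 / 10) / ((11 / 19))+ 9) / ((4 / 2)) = 866 / 165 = 5.25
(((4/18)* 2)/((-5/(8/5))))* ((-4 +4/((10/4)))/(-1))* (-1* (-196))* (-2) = 50176/375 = 133.80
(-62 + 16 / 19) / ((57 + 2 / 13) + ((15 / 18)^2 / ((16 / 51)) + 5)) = -2900352 / 3052559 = -0.95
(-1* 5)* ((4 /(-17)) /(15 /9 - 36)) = -60 /1751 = -0.03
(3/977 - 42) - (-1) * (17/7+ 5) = -236413/6839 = -34.57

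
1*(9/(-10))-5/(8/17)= -461/40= -11.52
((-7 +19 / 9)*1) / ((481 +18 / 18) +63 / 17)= -748 / 74313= -0.01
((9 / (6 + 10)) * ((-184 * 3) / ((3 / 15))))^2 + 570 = 9643305 / 4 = 2410826.25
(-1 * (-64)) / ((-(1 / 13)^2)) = -10816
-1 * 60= -60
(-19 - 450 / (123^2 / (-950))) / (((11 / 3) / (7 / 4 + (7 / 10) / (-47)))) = 76139973 / 17381540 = 4.38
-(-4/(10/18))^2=-1296/25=-51.84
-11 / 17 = -0.65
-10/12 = -5/6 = -0.83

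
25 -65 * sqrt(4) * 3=-365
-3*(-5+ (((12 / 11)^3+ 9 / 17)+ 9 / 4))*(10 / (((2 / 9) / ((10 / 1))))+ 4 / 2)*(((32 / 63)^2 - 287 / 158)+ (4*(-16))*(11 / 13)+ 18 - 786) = -63343545306876319 / 61487560134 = -1030184.73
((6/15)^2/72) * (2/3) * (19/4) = 19/2700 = 0.01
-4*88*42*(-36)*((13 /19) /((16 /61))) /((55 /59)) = 1489304.08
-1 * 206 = -206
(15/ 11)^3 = 3375/ 1331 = 2.54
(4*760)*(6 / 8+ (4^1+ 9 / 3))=23560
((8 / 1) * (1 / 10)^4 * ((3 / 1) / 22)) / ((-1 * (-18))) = 1 / 165000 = 0.00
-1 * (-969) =969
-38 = -38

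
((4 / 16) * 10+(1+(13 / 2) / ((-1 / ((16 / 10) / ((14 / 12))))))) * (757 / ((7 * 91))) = -6.43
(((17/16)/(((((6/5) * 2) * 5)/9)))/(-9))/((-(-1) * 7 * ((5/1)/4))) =-17/1680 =-0.01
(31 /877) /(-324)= -31 /284148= -0.00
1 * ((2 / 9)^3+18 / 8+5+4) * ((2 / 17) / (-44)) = -32837 / 1090584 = -0.03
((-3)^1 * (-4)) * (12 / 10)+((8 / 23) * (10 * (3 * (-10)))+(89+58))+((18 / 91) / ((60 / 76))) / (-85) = 50746713 / 889525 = 57.05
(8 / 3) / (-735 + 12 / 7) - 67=-67.00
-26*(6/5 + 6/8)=-50.70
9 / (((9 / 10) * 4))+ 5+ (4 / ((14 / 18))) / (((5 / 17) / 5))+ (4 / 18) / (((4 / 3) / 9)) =675 / 7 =96.43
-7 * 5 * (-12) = 420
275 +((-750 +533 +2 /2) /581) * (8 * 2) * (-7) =26281 /83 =316.64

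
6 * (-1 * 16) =-96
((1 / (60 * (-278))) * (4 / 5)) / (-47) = 1 / 979950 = 0.00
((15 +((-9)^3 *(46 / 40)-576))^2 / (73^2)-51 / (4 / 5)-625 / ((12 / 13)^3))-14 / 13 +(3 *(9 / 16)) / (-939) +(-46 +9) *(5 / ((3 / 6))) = -807469942437937 / 936735883200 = -862.00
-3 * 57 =-171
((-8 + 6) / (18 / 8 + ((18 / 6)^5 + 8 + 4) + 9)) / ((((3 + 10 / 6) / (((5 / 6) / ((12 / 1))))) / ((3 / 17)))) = -1 / 50694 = -0.00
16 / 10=8 / 5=1.60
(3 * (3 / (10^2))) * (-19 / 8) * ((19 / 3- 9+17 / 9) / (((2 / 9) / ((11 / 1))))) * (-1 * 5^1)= -41.15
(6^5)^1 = 7776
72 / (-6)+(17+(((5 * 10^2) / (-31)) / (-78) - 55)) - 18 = -67.79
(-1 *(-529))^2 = 279841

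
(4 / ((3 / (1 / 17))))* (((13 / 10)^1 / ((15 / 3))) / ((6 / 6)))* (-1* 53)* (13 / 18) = -8957 / 11475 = -0.78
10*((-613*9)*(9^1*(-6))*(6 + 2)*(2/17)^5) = 762670080/1419857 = 537.15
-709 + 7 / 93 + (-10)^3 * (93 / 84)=-1182260 / 651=-1816.07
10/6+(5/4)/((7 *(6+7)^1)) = 1835/1092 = 1.68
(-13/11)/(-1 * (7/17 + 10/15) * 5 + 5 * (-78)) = 663/221815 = 0.00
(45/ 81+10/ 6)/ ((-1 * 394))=-10/ 1773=-0.01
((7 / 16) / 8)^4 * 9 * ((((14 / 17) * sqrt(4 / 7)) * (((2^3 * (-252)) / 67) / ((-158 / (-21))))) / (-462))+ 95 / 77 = 1361367 * sqrt(7) / 8302968700928+ 95 / 77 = 1.23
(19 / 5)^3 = 6859 / 125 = 54.87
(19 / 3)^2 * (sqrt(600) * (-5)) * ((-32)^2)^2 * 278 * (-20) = 105232990208000 * sqrt(6) / 9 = 28640792235210.96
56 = 56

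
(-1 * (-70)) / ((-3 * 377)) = -70 / 1131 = -0.06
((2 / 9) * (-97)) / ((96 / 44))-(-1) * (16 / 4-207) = -22991 / 108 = -212.88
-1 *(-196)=196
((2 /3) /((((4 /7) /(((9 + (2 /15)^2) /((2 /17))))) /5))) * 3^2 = 241451 /60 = 4024.18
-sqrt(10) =-3.16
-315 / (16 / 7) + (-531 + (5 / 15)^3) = -288911 / 432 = -668.78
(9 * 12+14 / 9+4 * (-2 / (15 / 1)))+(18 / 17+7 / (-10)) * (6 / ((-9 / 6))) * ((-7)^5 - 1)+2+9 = 18547001 / 765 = 24244.45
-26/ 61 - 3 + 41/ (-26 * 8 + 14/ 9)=-410831/ 113338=-3.62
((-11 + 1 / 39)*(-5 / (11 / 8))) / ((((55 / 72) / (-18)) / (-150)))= 221875200 / 1573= 141052.26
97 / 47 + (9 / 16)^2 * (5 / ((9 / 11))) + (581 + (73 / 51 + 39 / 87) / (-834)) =31230542773 / 53385984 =585.00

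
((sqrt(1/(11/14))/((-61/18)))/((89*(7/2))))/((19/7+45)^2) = -63*sqrt(154)/1665503191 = -0.00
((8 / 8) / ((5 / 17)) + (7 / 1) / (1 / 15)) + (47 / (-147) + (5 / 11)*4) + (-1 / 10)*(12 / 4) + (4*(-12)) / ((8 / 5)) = 1287107 / 16170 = 79.60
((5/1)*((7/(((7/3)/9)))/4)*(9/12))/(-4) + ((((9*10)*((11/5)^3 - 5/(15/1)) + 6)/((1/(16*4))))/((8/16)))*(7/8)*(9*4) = 6027475059/1600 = 3767171.91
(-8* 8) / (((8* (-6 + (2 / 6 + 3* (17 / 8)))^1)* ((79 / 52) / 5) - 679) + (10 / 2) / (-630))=1048320 / 11093947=0.09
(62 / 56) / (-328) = -31 / 9184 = -0.00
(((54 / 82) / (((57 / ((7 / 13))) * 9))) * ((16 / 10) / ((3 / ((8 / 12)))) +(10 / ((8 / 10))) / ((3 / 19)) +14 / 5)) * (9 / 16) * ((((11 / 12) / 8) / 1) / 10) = 570493 / 1555507200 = 0.00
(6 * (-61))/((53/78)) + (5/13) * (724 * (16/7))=471892/4823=97.84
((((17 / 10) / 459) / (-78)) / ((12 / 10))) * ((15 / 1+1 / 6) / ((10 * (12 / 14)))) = -49 / 699840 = -0.00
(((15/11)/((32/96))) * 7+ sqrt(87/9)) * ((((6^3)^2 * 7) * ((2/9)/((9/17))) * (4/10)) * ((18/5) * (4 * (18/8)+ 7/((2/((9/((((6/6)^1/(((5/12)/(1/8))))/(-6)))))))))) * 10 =-386157155328/11 - 2043159552 * sqrt(87)/5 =-38916660660.40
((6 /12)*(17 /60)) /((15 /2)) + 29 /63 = 3019 /6300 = 0.48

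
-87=-87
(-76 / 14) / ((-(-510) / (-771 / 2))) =4883 / 1190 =4.10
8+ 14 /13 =118 /13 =9.08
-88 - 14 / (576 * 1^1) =-25351 / 288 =-88.02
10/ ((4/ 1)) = 5/ 2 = 2.50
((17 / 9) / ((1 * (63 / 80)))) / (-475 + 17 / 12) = -5440 / 1074087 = -0.01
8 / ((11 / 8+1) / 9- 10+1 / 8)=-144 / 173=-0.83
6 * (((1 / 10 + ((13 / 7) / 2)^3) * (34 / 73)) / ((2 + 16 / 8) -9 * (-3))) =630207 / 7762090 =0.08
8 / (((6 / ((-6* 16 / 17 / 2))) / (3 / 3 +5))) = -384 / 17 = -22.59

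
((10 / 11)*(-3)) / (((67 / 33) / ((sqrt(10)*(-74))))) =6660*sqrt(10) / 67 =314.34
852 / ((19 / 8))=6816 / 19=358.74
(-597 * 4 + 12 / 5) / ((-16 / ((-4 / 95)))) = -2982 / 475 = -6.28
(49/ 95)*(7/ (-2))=-343/ 190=-1.81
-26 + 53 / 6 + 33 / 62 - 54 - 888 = -89153 / 93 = -958.63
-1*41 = -41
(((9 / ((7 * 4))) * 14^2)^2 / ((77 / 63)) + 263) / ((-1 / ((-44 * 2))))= 308912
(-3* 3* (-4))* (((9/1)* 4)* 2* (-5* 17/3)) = -73440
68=68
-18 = -18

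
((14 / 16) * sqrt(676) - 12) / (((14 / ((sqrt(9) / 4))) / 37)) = 4773 / 224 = 21.31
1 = 1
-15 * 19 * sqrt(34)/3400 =-57 * sqrt(34)/680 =-0.49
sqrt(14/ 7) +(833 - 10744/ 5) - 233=-7744/ 5 +sqrt(2)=-1547.39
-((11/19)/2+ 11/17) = -605/646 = -0.94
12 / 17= 0.71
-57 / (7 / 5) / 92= -285 / 644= -0.44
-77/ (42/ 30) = -55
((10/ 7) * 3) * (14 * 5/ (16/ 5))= 375/ 4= 93.75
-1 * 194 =-194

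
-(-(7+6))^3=2197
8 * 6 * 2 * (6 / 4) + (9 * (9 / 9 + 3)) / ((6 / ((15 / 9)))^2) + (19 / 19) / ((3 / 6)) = 1339 / 9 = 148.78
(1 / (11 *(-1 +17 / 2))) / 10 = 1 / 825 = 0.00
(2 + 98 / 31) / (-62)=-80 / 961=-0.08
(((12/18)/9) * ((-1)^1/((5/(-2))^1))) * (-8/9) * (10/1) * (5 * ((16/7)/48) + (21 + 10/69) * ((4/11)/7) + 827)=-93886976/430353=-218.16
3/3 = 1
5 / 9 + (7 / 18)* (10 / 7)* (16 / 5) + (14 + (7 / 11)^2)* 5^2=131572 / 363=362.46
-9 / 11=-0.82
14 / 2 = 7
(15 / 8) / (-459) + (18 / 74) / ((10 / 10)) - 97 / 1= -96.76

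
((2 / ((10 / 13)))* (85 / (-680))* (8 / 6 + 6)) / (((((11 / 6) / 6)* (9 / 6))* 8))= -13 / 20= -0.65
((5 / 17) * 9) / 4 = 45 / 68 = 0.66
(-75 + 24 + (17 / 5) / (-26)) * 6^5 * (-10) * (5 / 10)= 25843536 / 13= 1987964.31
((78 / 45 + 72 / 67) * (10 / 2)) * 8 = 22576 / 201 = 112.32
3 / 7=0.43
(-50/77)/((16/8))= -25/77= -0.32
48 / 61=0.79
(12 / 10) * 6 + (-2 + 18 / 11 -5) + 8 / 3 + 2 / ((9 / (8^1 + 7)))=431 / 55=7.84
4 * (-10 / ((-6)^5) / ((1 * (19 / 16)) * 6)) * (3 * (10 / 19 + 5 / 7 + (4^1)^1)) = 6970 / 614061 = 0.01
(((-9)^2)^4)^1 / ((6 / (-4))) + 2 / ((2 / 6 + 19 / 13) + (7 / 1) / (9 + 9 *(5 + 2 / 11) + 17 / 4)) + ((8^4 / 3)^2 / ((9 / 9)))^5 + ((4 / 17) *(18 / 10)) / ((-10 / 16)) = 22510592826041353332042970000000.00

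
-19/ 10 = -1.90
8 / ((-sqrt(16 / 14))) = -2 * sqrt(14) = -7.48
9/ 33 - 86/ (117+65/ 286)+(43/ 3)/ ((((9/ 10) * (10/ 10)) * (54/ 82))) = 490613795/ 20681001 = 23.72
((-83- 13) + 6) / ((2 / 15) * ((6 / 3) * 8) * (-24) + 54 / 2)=450 / 121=3.72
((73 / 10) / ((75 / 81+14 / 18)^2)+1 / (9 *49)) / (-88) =-23489857 / 821177280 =-0.03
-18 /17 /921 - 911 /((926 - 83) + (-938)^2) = -10038631 /4596305453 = -0.00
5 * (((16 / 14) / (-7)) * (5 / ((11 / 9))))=-1800 / 539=-3.34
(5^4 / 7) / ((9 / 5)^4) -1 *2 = 298771 / 45927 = 6.51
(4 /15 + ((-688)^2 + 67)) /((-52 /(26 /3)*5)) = -7101169 /450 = -15780.38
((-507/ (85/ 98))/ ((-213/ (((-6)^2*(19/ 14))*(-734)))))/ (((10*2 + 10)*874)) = -3.75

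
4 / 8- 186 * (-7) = 2605 / 2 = 1302.50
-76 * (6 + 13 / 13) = -532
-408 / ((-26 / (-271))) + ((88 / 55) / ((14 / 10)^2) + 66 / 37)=-100168610 / 23569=-4250.02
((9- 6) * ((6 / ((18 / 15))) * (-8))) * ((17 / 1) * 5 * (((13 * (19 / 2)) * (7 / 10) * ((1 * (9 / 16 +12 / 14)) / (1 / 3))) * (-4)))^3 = 120526909328218567005 / 512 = 235404119781676888.68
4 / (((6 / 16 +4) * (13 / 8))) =256 / 455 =0.56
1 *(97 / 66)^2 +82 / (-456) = 1.98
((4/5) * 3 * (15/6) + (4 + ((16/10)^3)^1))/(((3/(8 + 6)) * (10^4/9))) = 18501/312500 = 0.06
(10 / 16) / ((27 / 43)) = 215 / 216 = 1.00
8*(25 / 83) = 2.41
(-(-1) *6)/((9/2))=1.33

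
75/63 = 1.19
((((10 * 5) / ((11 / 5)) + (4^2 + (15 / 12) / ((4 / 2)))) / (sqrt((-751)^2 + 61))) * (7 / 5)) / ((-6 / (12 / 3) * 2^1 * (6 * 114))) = -24241 * sqrt(564062) / 509280298560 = -0.00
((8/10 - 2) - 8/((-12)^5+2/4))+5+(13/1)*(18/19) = 761923573/47277985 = 16.12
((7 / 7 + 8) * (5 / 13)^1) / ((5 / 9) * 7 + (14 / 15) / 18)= 6075 / 6916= 0.88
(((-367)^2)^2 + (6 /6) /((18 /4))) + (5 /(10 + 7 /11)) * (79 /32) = 67920378448601 /3744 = 18141126722.38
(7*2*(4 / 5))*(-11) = -616 / 5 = -123.20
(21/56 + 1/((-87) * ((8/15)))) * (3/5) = 123/580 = 0.21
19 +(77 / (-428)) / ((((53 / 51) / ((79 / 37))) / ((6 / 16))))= 126644117 / 6714464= 18.86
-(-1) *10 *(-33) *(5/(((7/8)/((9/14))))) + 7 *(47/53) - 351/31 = -98005996/80507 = -1217.36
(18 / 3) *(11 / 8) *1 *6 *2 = 99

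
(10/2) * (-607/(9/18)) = -6070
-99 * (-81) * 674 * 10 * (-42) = -2270018520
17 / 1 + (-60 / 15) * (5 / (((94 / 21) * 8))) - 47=-30.56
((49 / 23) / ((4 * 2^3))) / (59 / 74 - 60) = -0.00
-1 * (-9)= 9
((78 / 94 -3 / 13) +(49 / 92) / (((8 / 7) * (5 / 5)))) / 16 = 478949 / 7195136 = 0.07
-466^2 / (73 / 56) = -12160736 / 73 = -166585.42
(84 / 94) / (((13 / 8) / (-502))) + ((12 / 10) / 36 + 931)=12005681 / 18330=654.97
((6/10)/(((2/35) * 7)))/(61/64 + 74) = 32/1599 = 0.02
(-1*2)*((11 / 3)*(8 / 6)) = -88 / 9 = -9.78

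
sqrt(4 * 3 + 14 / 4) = sqrt(62) / 2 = 3.94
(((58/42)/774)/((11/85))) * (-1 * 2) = -2465/89397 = -0.03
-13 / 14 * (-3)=39 / 14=2.79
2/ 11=0.18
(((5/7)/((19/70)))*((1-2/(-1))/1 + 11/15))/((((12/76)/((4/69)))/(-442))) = -990080/621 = -1594.33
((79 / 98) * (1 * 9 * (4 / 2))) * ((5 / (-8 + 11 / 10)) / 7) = -11850 / 7889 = -1.50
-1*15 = -15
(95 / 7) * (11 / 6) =1045 / 42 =24.88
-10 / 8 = -5 / 4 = -1.25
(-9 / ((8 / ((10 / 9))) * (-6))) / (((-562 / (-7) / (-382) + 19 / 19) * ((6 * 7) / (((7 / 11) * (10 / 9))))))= 33425 / 7527168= 0.00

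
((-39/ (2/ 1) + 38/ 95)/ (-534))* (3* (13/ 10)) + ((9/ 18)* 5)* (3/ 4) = 17929/ 8900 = 2.01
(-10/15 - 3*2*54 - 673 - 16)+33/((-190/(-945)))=-96847/114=-849.54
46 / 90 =23 / 45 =0.51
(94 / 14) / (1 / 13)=611 / 7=87.29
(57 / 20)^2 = 8.12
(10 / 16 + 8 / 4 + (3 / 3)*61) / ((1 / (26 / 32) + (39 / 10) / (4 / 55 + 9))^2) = 21419315021 / 928374050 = 23.07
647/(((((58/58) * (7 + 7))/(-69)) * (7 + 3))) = -44643/140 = -318.88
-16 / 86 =-8 / 43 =-0.19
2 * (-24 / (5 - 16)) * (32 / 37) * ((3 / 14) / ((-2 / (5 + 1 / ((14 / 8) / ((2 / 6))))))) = -41856 / 19943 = -2.10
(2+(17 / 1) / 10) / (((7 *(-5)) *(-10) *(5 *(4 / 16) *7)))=37 / 30625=0.00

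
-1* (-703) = 703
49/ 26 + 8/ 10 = 349/ 130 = 2.68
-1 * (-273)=273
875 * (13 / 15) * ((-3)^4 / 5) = 12285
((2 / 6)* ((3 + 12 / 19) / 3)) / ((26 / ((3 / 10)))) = 23 / 4940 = 0.00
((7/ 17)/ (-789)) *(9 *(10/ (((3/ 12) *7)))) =-120/ 4471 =-0.03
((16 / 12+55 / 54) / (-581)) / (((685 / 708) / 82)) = -1228852 / 3581865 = -0.34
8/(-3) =-8/3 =-2.67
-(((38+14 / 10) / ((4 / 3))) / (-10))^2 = -349281 / 40000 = -8.73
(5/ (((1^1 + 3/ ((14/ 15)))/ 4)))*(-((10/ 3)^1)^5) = -28000000/ 14337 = -1952.99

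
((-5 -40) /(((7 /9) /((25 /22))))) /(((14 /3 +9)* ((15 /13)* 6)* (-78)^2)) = -75 /656656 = -0.00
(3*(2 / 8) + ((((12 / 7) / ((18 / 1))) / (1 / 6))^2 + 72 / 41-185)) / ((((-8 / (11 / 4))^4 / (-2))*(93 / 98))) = 21432915977 / 3998220288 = 5.36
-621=-621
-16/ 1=-16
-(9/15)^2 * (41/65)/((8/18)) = -3321/6500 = -0.51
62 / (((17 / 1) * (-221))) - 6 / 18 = -3943 / 11271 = -0.35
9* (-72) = -648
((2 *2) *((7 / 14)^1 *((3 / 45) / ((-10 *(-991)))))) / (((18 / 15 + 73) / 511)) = 73 / 787845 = 0.00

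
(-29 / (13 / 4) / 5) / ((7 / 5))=-116 / 91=-1.27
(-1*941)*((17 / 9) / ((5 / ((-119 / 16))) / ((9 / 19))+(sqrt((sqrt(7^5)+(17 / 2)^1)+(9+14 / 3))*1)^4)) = -188080179680876 / 1628192420297523+23621102884624*sqrt(7) / 1628192420297523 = -0.08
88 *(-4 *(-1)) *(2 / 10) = 352 / 5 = 70.40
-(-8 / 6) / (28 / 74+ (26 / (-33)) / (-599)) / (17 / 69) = 16821717 / 1180225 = 14.25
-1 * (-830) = 830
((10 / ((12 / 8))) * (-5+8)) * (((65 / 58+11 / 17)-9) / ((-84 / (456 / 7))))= 112.17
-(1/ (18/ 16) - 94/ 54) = 23/ 27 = 0.85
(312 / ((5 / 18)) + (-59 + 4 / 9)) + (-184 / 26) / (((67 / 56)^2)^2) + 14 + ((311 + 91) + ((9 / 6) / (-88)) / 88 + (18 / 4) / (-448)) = 943956538693510541 / 639025900793280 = 1477.18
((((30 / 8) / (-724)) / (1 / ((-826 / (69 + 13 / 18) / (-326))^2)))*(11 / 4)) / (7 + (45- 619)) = 804111 / 24237689279120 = 0.00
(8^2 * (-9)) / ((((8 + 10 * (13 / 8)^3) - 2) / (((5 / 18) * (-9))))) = 368640 / 12521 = 29.44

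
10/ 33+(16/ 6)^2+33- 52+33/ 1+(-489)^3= -11576084611/ 99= -116930147.59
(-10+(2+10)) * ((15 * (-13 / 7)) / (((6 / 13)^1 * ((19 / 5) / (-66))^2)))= -92020500 / 2527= -36414.92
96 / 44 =24 / 11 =2.18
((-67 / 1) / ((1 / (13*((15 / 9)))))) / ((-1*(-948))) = -4355 / 2844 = -1.53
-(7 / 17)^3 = -343 / 4913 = -0.07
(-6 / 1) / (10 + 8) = -1 / 3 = -0.33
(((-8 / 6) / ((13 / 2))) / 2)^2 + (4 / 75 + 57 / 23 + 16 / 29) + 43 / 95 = 1709011024 / 481890825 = 3.55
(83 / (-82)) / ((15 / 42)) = -581 / 205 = -2.83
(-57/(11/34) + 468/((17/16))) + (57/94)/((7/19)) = 32722197/123046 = 265.93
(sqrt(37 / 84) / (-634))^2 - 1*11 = -371407307 / 33764304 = -11.00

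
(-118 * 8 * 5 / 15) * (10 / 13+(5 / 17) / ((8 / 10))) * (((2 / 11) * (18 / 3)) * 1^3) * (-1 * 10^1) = 9487200 / 2431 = 3902.59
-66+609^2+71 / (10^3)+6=370821071 / 1000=370821.07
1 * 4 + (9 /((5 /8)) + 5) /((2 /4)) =214 /5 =42.80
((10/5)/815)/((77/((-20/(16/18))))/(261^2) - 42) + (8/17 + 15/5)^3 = 2155045157691637/51552260251618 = 41.80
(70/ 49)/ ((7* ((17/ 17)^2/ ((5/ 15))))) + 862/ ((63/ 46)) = 277594/ 441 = 629.46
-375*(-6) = 2250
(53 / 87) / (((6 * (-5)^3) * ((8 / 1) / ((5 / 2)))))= -53 / 208800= -0.00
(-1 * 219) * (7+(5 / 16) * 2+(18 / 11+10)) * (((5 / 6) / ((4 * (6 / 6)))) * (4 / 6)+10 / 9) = -5272.80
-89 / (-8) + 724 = 5881 / 8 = 735.12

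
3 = 3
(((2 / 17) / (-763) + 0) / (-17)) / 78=0.00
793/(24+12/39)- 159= -39935/316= -126.38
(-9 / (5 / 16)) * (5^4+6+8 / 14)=-636624 / 35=-18189.26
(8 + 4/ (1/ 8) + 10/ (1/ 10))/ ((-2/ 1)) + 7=-63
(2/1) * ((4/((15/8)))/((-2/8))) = -256/15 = -17.07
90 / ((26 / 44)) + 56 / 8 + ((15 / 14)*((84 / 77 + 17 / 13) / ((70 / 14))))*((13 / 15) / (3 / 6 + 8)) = 1937022 / 12155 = 159.36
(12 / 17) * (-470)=-5640 / 17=-331.76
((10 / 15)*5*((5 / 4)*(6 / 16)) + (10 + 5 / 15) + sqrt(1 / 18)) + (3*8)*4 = sqrt(2) / 6 + 5179 / 48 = 108.13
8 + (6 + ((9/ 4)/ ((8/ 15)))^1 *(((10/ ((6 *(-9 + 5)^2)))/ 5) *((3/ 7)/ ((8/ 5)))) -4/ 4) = 373411/ 28672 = 13.02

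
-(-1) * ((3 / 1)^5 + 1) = 244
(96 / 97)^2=9216 / 9409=0.98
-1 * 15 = -15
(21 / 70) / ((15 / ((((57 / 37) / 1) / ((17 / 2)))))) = 57 / 15725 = 0.00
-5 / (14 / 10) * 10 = -250 / 7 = -35.71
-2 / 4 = -1 / 2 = -0.50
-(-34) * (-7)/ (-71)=238/ 71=3.35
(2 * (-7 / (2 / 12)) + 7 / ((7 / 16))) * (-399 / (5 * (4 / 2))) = 2713.20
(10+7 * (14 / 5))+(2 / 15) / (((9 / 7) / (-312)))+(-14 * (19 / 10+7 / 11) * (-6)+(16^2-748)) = -139442 / 495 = -281.70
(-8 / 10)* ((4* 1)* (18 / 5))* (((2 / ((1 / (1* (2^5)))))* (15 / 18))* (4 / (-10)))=6144 / 25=245.76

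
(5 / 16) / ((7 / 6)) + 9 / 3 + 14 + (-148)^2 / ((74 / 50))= 829767 / 56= 14817.27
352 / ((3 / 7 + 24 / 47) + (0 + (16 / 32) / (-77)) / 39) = 99363264 / 265075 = 374.85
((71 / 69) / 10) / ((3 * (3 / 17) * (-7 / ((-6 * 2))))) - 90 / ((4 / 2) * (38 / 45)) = -14579393 / 275310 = -52.96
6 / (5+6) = 6 / 11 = 0.55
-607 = -607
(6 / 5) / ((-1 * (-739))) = 6 / 3695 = 0.00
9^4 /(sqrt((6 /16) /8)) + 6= 30309.96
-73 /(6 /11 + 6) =-803 /72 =-11.15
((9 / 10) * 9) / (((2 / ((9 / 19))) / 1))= 729 / 380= 1.92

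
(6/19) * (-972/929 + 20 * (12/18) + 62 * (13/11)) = 5246012/194161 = 27.02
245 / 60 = 49 / 12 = 4.08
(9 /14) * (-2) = -1.29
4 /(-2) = -2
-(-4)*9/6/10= 0.60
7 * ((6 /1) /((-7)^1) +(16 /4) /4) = 1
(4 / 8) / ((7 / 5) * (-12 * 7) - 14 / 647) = -3235 / 761012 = -0.00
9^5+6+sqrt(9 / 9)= 59056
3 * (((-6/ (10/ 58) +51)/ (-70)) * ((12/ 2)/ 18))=-81/ 350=-0.23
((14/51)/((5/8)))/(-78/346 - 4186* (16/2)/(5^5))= -12110000/301680249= -0.04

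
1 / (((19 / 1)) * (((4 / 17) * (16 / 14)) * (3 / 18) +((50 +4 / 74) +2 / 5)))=66045 / 63368762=0.00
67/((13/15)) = 1005/13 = 77.31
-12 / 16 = -0.75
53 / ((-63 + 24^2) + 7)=53 / 520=0.10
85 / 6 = 14.17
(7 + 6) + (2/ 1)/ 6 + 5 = 55/ 3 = 18.33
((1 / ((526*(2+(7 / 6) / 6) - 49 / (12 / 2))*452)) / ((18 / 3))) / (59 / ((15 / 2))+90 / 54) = 9 / 266688136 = 0.00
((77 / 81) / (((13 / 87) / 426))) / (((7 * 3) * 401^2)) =45298 / 56441151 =0.00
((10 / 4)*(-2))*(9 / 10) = -9 / 2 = -4.50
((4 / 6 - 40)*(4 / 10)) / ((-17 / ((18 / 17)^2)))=25488 / 24565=1.04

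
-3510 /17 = -206.47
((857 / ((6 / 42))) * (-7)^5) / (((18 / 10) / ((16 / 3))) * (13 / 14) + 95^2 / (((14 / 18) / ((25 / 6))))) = -112924216160 / 54150351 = -2085.38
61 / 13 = 4.69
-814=-814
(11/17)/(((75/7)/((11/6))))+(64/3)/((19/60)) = 9808093/145350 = 67.48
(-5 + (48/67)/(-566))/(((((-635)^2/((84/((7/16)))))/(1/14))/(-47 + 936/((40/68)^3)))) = -739921100352/955693653125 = -0.77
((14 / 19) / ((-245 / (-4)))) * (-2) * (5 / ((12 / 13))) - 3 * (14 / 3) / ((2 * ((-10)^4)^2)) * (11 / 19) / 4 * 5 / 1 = -4160001617 / 31920000000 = -0.13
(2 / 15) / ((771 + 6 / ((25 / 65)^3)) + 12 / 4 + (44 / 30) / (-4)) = 100 / 659317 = 0.00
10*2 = 20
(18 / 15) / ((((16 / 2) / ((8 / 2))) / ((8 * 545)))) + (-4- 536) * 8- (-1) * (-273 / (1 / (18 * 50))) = -247404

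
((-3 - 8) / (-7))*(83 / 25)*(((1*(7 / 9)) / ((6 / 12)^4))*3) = 14608 / 75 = 194.77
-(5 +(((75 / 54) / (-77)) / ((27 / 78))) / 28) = -872855 / 174636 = -5.00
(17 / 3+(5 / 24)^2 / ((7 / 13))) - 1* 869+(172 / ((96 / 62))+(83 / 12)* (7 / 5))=-14968519 / 20160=-742.49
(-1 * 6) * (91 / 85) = -546 / 85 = -6.42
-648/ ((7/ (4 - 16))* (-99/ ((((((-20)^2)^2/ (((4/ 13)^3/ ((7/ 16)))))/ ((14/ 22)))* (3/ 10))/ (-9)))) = 9886500/ 7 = 1412357.14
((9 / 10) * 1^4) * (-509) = -4581 / 10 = -458.10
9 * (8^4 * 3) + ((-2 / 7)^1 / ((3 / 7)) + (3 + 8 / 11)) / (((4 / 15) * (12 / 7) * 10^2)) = 1167852227 / 10560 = 110592.07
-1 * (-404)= 404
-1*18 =-18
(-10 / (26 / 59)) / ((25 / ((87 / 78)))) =-1711 / 1690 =-1.01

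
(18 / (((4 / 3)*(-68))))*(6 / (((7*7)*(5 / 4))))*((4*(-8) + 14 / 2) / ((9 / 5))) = 0.27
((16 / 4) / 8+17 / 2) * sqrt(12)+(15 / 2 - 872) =-1729 / 2+18 * sqrt(3) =-833.32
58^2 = 3364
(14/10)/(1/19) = 133/5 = 26.60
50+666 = 716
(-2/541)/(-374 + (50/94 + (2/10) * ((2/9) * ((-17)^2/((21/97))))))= 88830/7548293303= 0.00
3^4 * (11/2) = 891/2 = 445.50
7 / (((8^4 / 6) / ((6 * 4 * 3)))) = 0.74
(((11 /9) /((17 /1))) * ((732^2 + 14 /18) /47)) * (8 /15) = 424373224 /970785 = 437.14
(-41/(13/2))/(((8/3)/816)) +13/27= -677315/351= -1929.67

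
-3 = -3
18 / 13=1.38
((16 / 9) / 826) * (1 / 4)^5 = 1 / 475776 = 0.00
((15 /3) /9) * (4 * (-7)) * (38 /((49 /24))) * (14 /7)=-579.05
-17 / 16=-1.06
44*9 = 396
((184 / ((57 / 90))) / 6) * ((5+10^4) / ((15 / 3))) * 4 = 7363680 / 19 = 387562.11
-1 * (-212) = 212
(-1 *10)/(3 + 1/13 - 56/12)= 195/31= 6.29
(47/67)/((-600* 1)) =-0.00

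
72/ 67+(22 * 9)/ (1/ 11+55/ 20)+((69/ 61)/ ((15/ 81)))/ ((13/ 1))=473134797/ 6641375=71.24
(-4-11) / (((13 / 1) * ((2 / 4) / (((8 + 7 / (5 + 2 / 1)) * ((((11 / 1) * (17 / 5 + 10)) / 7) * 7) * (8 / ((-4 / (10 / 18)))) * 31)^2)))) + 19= -62638248833 / 13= -4818326833.31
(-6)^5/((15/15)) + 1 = -7775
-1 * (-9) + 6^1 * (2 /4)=12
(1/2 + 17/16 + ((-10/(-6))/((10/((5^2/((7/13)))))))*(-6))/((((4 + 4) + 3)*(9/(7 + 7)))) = -1675/264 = -6.34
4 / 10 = 2 / 5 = 0.40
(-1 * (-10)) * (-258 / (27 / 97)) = -83420 / 9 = -9268.89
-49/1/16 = -49/16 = -3.06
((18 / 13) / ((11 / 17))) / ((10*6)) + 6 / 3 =2911 / 1430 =2.04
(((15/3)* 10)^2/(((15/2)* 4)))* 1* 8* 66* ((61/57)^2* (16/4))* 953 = 624115888000/3249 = 192094763.93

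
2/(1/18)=36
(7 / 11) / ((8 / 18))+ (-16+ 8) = -289 / 44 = -6.57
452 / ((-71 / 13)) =-5876 / 71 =-82.76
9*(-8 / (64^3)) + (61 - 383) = -10551305 / 32768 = -322.00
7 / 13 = 0.54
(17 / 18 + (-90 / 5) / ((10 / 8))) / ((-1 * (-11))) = -1211 / 990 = -1.22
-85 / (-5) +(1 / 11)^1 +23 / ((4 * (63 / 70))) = 4649 / 198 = 23.48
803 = 803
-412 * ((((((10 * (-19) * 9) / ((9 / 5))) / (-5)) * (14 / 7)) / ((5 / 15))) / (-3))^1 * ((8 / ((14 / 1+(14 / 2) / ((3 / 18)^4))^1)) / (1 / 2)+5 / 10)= 356878520 / 4543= 78555.69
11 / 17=0.65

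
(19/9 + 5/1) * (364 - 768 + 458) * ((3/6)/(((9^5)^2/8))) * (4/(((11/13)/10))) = 266240/12784876137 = 0.00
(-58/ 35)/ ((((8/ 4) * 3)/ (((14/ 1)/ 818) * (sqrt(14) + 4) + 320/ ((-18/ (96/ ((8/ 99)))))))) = 250503508/ 42945 - 29 * sqrt(14)/ 6135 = 5833.11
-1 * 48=-48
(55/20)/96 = 0.03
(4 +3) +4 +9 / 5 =64 / 5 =12.80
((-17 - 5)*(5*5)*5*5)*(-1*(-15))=-206250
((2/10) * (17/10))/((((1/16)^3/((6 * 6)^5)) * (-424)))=-263148797952/1325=-198602866.38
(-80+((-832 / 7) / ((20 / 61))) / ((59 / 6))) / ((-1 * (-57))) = -2.05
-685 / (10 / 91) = -12467 / 2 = -6233.50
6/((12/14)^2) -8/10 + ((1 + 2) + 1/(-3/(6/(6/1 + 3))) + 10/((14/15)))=13141/630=20.86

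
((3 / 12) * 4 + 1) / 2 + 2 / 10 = 6 / 5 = 1.20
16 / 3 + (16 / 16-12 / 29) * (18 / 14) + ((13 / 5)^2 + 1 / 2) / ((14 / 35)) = 295207 / 12180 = 24.24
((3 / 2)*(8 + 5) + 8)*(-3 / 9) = -9.17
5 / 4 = 1.25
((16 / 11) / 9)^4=65536 / 96059601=0.00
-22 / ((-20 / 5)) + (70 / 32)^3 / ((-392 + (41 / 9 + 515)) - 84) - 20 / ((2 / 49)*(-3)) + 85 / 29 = 490353733 / 2850816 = 172.00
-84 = -84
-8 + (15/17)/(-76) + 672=857873/1292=663.99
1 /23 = 0.04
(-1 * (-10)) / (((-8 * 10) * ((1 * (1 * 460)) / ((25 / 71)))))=-5 / 52256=-0.00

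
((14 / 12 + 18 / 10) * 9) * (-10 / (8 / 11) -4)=-18957 / 40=-473.92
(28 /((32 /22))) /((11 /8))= 14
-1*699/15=-233/5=-46.60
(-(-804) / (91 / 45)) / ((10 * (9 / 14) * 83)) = 804 / 1079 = 0.75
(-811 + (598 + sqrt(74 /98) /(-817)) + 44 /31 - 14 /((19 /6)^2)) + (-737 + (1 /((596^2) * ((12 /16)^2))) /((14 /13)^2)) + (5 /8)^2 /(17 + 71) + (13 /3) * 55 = -439139398913944913 /617081701243392 - sqrt(37) /5719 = -711.64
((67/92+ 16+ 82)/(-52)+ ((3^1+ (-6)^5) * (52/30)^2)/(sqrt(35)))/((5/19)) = -33278804 * sqrt(35)/13125 - 172577/23920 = -15007.60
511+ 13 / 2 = 1035 / 2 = 517.50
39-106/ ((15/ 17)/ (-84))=50651/ 5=10130.20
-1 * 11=-11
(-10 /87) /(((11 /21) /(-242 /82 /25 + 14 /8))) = -46837 /130790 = -0.36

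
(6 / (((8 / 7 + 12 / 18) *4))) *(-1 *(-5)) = 315 / 76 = 4.14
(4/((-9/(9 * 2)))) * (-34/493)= 16/29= 0.55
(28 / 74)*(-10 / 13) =-0.29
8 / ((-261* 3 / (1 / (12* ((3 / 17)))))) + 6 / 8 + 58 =1655909 / 28188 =58.75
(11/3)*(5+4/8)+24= 44.17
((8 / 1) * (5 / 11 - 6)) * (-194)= 94672 / 11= 8606.55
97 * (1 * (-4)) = -388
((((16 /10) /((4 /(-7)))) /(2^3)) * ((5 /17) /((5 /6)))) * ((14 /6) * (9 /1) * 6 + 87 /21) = -2733 /170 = -16.08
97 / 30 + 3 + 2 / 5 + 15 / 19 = 4231 / 570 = 7.42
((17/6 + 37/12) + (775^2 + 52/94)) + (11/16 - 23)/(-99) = 4968425383/8272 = 600631.70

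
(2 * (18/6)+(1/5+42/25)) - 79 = -71.12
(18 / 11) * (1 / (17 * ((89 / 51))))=54 / 979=0.06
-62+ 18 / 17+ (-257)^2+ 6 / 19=21314245 / 323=65988.37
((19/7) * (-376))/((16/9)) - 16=-8261/14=-590.07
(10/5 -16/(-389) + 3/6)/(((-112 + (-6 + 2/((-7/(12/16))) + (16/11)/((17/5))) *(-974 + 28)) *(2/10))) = 392105/165475154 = 0.00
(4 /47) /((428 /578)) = 578 /5029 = 0.11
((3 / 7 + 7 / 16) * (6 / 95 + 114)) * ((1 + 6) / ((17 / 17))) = 691.51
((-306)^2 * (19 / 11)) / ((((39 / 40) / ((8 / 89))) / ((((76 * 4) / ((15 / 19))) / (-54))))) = -4059650048 / 38181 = -106326.45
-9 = -9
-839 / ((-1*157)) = 839 / 157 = 5.34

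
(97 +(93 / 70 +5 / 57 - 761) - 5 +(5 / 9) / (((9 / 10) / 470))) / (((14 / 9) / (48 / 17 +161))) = -22649732701 / 569772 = -39752.27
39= 39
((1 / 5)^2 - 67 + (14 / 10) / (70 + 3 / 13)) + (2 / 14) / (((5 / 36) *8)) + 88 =6770787 / 319550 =21.19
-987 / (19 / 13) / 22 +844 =813.30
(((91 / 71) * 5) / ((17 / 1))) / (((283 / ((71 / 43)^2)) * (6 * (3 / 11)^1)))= 355355 / 160119702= 0.00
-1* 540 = -540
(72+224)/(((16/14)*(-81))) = -259/81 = -3.20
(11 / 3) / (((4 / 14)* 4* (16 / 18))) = 231 / 64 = 3.61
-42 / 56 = -0.75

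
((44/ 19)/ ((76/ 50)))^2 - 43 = -5301303/ 130321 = -40.68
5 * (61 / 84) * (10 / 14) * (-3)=-1525 / 196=-7.78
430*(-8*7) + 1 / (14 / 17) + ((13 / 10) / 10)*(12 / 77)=-13243321 / 550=-24078.77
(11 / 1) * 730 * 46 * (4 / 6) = 738760 / 3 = 246253.33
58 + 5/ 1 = 63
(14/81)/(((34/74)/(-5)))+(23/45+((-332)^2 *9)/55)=1365902291/75735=18035.28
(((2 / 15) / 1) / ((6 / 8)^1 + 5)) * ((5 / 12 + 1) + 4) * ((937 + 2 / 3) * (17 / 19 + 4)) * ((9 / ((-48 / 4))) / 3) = -144.12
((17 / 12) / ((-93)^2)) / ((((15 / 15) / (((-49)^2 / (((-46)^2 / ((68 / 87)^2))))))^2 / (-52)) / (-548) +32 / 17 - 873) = -932981045005242688 / 4961897830645281137286117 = -0.00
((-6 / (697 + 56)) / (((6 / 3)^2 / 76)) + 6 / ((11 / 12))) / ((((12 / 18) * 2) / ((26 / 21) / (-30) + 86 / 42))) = 9.62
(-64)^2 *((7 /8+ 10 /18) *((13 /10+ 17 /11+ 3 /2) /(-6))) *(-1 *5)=6301952 /297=21218.69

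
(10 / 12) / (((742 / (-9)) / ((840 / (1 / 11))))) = -4950 / 53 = -93.40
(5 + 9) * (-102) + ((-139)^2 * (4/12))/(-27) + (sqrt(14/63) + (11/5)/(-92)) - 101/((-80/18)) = -24499639/14904 + sqrt(2)/3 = -1643.36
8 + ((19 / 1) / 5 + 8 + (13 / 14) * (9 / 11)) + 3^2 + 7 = 28151 / 770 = 36.56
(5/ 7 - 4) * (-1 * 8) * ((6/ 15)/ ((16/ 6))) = 138/ 35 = 3.94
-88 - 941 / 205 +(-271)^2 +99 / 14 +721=212599501 / 2870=74076.48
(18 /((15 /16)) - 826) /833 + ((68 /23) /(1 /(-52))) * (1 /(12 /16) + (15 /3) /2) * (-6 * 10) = 147270366 /4165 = 35359.03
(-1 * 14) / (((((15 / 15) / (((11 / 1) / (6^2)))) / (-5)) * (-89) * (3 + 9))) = -385 / 19224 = -0.02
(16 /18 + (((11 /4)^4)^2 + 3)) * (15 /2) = 9657618445 /393216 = 24560.59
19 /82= 0.23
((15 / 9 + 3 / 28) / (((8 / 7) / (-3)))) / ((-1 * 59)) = 149 / 1888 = 0.08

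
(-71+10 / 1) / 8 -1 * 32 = -317 / 8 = -39.62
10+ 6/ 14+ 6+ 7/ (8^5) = 3768369/ 229376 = 16.43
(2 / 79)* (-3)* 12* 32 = -2304 / 79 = -29.16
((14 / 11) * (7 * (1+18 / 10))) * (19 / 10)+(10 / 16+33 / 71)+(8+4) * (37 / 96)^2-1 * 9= 618832477 / 14995200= 41.27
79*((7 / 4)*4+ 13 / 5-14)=-1738 / 5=-347.60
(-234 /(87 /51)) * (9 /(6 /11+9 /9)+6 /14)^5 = -53343380575420416 /40708385963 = -1310378.18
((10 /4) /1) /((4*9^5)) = 5 /472392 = 0.00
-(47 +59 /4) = -247 /4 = -61.75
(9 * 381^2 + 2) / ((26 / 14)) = 9145157 / 13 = 703473.62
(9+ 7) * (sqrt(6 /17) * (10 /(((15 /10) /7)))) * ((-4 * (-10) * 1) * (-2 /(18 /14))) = -27600.91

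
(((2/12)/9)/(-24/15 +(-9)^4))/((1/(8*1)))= 20/885519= 0.00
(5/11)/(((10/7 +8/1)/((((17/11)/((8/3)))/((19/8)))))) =595/50578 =0.01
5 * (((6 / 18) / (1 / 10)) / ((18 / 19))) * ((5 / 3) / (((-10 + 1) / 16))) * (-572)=21736000 / 729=29816.19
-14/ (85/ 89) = -1246/ 85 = -14.66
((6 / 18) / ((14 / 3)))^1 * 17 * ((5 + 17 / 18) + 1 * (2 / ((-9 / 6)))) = 1411 / 252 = 5.60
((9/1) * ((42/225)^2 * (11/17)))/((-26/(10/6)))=-1078/82875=-0.01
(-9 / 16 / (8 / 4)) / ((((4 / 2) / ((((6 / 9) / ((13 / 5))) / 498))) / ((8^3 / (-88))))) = 5 / 11869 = 0.00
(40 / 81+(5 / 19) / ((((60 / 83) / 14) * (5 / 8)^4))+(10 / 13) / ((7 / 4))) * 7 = 3005254816 / 12504375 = 240.34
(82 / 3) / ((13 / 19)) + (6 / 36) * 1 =1043 / 26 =40.12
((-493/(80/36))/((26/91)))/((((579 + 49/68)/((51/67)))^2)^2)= -561582850533169248/243321095322658728075444005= -0.00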